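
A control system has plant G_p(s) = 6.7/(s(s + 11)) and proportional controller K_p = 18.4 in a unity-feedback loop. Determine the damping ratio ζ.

ζ = 0.495

The closed-loop denominator is s(s+11) + 18.4·6.7 = s² + 11s + 123.3.
So ω_n² = 123.3 ⇒ ω_n = 11.1 rad/s, and ζ = 11/(2ω_n) = 0.495.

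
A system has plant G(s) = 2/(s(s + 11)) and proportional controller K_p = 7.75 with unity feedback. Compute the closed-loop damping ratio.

ζ = 1.4

1 + K_p·G(s) = 0 gives s² + 11s + 15.5 = 0.
So ω_n² = 15.5 ⇒ ω_n = 3.937 rad/s, and ζ = 11/(2ω_n) = 1.4.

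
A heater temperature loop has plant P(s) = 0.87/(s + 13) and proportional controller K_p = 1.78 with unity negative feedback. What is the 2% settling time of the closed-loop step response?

Closed-loop transfer function: T(s) = K_p·P(s)/(1 + K_p·P(s)) = 1.549/(s + 13 + 1.549) = 1.549/(s + 14.55).
Time constant τ = 1/14.55 = 0.06874 s, so the 2% settling time is about 4τ = 0.275 s.

T_s ≈ 0.275 s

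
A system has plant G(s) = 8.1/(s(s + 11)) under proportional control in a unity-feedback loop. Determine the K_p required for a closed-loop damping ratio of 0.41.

K_p = 22.2

Closed-loop characteristic equation: s² + 11s + K_p·8.1 = 0.
So ω_n = √(8.1K_p) and 2ζω_n = 11, giving ζ = 11/(2√(8.1K_p)).
Setting ζ = 0.41: √(8.1K_p) = 11/(2·0.41) = 13.41, so K_p = 180/8.1 = 22.2.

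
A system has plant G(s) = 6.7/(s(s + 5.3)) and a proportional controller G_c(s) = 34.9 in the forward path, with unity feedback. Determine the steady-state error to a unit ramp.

The loop has one pole at the origin (type 1). Velocity error constant K_v = lim_{s→0} s·G_c(s)G(s) = 34.9·6.7/5.3 = 44.12.
Steady-state error to a unit ramp: e_ss = 1/K_v = 0.0227.

0.0227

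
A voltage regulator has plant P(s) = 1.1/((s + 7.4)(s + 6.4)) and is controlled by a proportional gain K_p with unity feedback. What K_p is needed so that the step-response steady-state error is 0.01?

K_p = 4260

The loop is type 0, so e_ss(step) = 1/(1 + K_pos) with K_pos = K_p·P(0).
P(0) = 0.02323. Require 1/(1 + K_p·0.02323) = 0.01, so 1 + 0.02323·K_p = 100.
K_p = (100 − 1)/0.02323 = 4260.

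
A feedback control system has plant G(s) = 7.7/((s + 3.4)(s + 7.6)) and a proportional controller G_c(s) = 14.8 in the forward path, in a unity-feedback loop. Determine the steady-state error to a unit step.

0.185

The loop is type 0. Static position error constant K_pos = G_c(0)·G(0) = 14.8·0.298 = 4.41.
Steady-state error to a unit step: e_ss = 1/(1+K_pos) = 1/5.41 = 0.185.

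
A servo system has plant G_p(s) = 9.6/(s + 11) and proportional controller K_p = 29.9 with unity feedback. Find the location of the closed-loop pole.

Closed-loop transfer function: T(s) = K_p·G_p(s)/(1 + K_p·G_p(s)) = 287/(s + 11 + 287) = 287/(s + 298).
The closed-loop pole is at s = −298.

s = -298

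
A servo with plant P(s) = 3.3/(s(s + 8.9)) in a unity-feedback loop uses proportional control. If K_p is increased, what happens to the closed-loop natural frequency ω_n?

ω_n = √(3.3·K_p), which grows with K_p.

increase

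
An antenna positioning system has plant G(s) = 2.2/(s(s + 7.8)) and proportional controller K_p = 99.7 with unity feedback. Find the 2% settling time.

Closed-loop characteristic equation: s² + 7.8s + 219.3 = 0, so ω_n = 14.81 rad/s and ζ = 7.8/(2·14.81) = 0.2633.
2% settling time T_s ≈ 4/(ζω_n) = 4/3.9 = 1.03 s.

T_s ≈ 1.03 s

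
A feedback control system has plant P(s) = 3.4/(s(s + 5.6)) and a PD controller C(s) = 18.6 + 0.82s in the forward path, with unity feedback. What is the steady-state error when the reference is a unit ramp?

The loop has one pole at the origin (type 1). Velocity error constant K_v = lim_{s→0} s·C(s)P(s) = 18.6·3.4/5.6 = 11.29.
Steady-state error to a unit ramp: e_ss = 1/K_v = 0.0886.

0.0886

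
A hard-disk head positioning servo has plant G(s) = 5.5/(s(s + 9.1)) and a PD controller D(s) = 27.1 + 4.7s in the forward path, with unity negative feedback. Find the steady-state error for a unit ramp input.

0.0611

The loop has one pole at the origin (type 1). Velocity error constant K_v = lim_{s→0} s·D(s)G(s) = 27.1·5.5/9.1 = 16.38.
Steady-state error to a unit ramp: e_ss = 1/K_v = 0.0611.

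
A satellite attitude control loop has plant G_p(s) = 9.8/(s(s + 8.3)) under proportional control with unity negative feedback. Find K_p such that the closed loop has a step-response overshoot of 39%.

From %OS = 100·exp(−πζ/√(1−ζ²)) = 39%, ζ = −ln(0.39)/√(π²+ln²(0.39)) = 0.2871.
Characteristic equation s² + 8.3s + 9.8K_p = 0 gives ζ = 8.3/(2√(9.8K_p)).
Setting ζ = 0.2871: √(9.8K_p) = 8.3/(2·0.2871) = 14.45, so K_p = 208.9/9.8 = 21.3.

K_p = 21.3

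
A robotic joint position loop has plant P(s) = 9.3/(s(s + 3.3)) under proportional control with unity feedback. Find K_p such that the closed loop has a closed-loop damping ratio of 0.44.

Closed-loop characteristic equation: s² + 3.3s + K_p·9.3 = 0.
So ω_n = √(9.3K_p) and 2ζω_n = 3.3, giving ζ = 3.3/(2√(9.3K_p)).
Setting ζ = 0.44: √(9.3K_p) = 3.3/(2·0.44) = 3.75, so K_p = 14.06/9.3 = 1.51.

K_p = 1.51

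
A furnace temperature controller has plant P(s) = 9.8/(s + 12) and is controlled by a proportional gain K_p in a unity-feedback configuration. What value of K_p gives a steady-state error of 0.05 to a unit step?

The loop is type 0, so e_ss(step) = 1/(1 + K_pos) with K_pos = K_p·P(0).
P(0) = 0.8167. Require 1/(1 + K_p·0.8167) = 0.05, so 1 + 0.8167·K_p = 20.
K_p = (20 − 1)/0.8167 = 23.3.

K_p = 23.3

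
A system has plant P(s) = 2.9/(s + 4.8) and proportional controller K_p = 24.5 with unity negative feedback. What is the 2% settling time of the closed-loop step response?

Closed-loop transfer function: T(s) = K_p·P(s)/(1 + K_p·P(s)) = 71.05/(s + 4.8 + 71.05) = 71.05/(s + 75.85).
Time constant τ = 1/75.85 = 0.01318 s, so the 2% settling time is about 4τ = 0.0527 s.

T_s ≈ 0.0527 s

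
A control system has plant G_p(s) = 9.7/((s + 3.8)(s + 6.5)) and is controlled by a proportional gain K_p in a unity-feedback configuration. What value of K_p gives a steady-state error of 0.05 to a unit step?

For a type-0 loop with proportional control, e_ss = 1/(1 + K_p·G_p(0)).
G_p(0) = 0.3927. Require 1/(1 + K_p·0.3927) = 0.05, so 1 + 0.3927·K_p = 20.
K_p = (20 − 1)/0.3927 = 48.4.

K_p = 48.4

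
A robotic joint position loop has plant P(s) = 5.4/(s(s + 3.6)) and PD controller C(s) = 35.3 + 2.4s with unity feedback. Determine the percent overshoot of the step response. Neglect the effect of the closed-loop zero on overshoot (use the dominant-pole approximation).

9.49%

Forward path: (35.3 + 2.4s)·5.4/(s(s+3.6)). The closed-loop characteristic equation is s² + (3.6 + 5.4·2.4)s + 5.4·35.3 = 0.
That is s² + 16.56s + 190.6 = 0, so ω_n = 13.81 rad/s and ζ = 16.56/(2·13.81) = 0.5997.
%OS = 100·exp(−πζ/√(1−ζ²)) = 9.49%.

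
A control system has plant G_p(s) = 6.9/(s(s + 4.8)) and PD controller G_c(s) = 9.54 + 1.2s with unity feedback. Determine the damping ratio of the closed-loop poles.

ζ = 0.806

Forward path: (9.54 + 1.2s)·6.9/(s(s+4.8)). The closed-loop characteristic equation is s² + (4.8 + 6.9·1.2)s + 6.9·9.54 = 0.
That is s² + 13.08s + 65.83 = 0, so ω_n = 8.113 rad/s and ζ = 13.08/(2·8.113) = 0.8061.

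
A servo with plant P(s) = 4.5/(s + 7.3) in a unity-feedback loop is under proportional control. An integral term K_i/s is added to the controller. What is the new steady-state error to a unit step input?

0

The integrator makes K_pos = lim_{s→0} C(s)G(s) infinite, so e_ss = 1/(1+K_pos) = 0.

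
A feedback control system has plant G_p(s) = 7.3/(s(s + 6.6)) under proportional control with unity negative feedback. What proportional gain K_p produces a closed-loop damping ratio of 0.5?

K_p = 5.97

Closed-loop characteristic equation: s² + 6.6s + K_p·7.3 = 0.
So ω_n = √(7.3K_p) and 2ζω_n = 6.6, giving ζ = 6.6/(2√(7.3K_p)).
Setting ζ = 0.5: √(7.3K_p) = 6.6/(2·0.5) = 6.6, so K_p = 43.56/7.3 = 5.97.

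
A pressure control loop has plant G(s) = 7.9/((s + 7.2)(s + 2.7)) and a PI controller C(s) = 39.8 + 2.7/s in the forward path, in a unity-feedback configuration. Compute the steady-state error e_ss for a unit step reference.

0

The open loop C(s)G(s) has a pole at the origin (type 1), so the static position error constant is infinite and e_ss = 1/(1+∞) = 0.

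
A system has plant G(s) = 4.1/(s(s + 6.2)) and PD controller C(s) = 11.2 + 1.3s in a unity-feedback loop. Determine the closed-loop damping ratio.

Forward path: (11.2 + 1.3s)·4.1/(s(s+6.2)). The closed-loop characteristic equation is s² + (6.2 + 4.1·1.3)s + 4.1·11.2 = 0.
That is s² + 11.53s + 45.92 = 0, so ω_n = 6.776 rad/s and ζ = 11.53/(2·6.776) = 0.8507.

ζ = 0.851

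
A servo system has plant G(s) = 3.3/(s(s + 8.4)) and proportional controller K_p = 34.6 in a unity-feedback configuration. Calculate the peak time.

From 1 + K_pG(s) = 0: s² + 8.4s + 114.2 = 0 ⇒ ω_n = 10.69, ζ = 0.3931.
Damped frequency ω_d = ω_n√(1−ζ²) = 9.825 rad/s, so peak time T_p = π/ω_d = 0.32 s.

T_p = 0.32 s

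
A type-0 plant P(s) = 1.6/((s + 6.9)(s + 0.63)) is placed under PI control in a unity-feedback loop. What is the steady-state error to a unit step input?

The PI controller's integrator makes the forward path type 1, so e_ss to a step is zero.

0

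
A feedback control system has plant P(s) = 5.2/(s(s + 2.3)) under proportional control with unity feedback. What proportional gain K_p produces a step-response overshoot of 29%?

K_p = 1.89

From %OS = 100·exp(−πζ/√(1−ζ²)) = 29%, ζ = −ln(0.29)/√(π²+ln²(0.29)) = 0.3666.
Characteristic equation s² + 2.3s + 5.2K_p = 0 gives ζ = 2.3/(2√(5.2K_p)).
Setting ζ = 0.3666: √(5.2K_p) = 2.3/(2·0.3666) = 3.137, so K_p = 9.841/5.2 = 1.89.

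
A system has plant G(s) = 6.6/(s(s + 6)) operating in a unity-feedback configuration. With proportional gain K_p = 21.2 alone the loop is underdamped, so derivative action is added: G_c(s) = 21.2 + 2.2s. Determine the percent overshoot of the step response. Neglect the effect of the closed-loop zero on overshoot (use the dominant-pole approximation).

Forward path: (21.2 + 2.2s)·6.6/(s(s+6)). The closed-loop characteristic equation is s² + (6 + 6.6·2.2)s + 6.6·21.2 = 0.
That is s² + 20.52s + 139.9 = 0, so ω_n = 11.83 rad/s and ζ = 20.52/(2·11.83) = 0.8674.
%OS = 100·exp(−πζ/√(1−ζ²)) = 0.419%.

0.419%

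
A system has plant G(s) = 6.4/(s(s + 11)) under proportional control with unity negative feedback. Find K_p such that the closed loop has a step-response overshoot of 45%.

K_p = 77.9

From %OS = 100·exp(−πζ/√(1−ζ²)) = 45%, ζ = −ln(0.45)/√(π²+ln²(0.45)) = 0.2463.
Characteristic equation s² + 11s + 6.4K_p = 0 gives ζ = 11/(2√(6.4K_p)).
Setting ζ = 0.2463: √(6.4K_p) = 11/(2·0.2463) = 22.33, so K_p = 498.5/6.4 = 77.9.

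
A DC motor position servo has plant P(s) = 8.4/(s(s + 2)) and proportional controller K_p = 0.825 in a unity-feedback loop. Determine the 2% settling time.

The closed-loop denominator s² + 2s + 6.93 gives ω_n = √6.93 = 2.632 and ζ = 2/(2ω_n) = 0.3799.
2% settling time T_s ≈ 4/(ζω_n) = 4/1 = 4 s.

T_s ≈ 4 s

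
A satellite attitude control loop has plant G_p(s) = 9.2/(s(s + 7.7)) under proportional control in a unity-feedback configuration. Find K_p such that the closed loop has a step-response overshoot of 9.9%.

K_p = 4.58

From %OS = 100·exp(−πζ/√(1−ζ²)) = 9.9%, ζ = −ln(0.099)/√(π²+ln²(0.099)) = 0.5928.
Characteristic equation s² + 7.7s + 9.2K_p = 0 gives ζ = 7.7/(2√(9.2K_p)).
Setting ζ = 0.5928: √(9.2K_p) = 7.7/(2·0.5928) = 6.494, so K_p = 42.18/9.2 = 4.58.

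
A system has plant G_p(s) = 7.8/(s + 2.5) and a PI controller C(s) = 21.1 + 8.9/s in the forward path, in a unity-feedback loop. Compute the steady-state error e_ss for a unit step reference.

The open loop C(s)G_p(s) has a pole at the origin (type 1), so the static position error constant is infinite and e_ss = 1/(1+∞) = 0.

0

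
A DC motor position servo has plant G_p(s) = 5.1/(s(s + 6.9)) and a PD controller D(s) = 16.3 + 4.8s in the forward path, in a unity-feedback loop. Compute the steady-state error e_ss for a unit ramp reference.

0.083

The loop has one pole at the origin (type 1). Velocity error constant K_v = lim_{s→0} s·D(s)G_p(s) = 16.3·5.1/6.9 = 12.05.
Steady-state error to a unit ramp: e_ss = 1/K_v = 0.083.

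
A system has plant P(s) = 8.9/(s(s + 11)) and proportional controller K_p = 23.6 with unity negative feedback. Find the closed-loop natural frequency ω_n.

With unity feedback the closed-loop characteristic equation is s² + 11s + 23.6·8.9 = s² + 11s + 210 = 0.
So ω_n² = 210 ⇒ ω_n = 14.49 rad/s, and ζ = 11/(2ω_n) = 0.379.

ω_n = 14.5 rad/s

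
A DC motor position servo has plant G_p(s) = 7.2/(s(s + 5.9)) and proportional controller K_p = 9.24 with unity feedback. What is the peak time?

T_p = 0.413 s

From 1 + K_pG_p(s) = 0: s² + 5.9s + 66.53 = 0 ⇒ ω_n = 8.156, ζ = 0.3617.
Damped frequency ω_d = ω_n√(1−ζ²) = 7.604 rad/s, so peak time T_p = π/ω_d = 0.413 s.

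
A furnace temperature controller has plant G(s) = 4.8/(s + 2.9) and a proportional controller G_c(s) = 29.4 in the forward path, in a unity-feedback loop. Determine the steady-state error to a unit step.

The loop is type 0. Static position error constant K_pos = G_c(0)·G(0) = 29.4·1.655 = 48.66.
Steady-state error to a unit step: e_ss = 1/(1+K_pos) = 1/49.66 = 0.0201.

0.0201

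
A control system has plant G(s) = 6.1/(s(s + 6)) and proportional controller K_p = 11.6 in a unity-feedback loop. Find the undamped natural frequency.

ω_n = 8.41 rad/s

1 + K_p·G(s) = 0 gives s² + 6s + 70.76 = 0.
Matching s² + 2ζω_n s + ω_n²: ω_n = √70.76 = 8.412 rad/s and 2ζω_n = 6, so ζ = 6/(2·8.412) = 0.357.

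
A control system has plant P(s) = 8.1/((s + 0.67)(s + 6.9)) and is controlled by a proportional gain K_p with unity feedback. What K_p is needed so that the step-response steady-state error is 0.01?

K_p = 56.5

For a type-0 loop with proportional control, e_ss = 1/(1 + K_p·P(0)).
P(0) = 1.752. Require 1/(1 + K_p·1.752) = 0.01, so 1 + 1.752·K_p = 100.
K_p = (100 − 1)/1.752 = 56.5.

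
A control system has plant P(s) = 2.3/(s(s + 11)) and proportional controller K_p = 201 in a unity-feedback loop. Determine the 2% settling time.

From 1 + K_pP(s) = 0: s² + 11s + 462.3 = 0 ⇒ ω_n = 21.5, ζ = 0.2558.
2% settling time T_s ≈ 4/(ζω_n) = 4/5.5 = 0.727 s.

T_s ≈ 0.727 s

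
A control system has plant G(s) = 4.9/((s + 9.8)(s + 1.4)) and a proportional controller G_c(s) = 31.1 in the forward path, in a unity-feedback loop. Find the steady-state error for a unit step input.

0.0826

The loop is type 0. Static position error constant K_pos = G_c(0)·G(0) = 31.1·0.3571 = 11.11.
Steady-state error to a unit step: e_ss = 1/(1+K_pos) = 1/12.11 = 0.0826.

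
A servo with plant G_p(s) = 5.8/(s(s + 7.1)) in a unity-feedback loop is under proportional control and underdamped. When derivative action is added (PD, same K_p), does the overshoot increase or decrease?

decrease

The derivative term adds K·K_d to the s-coefficient of the characteristic equation, raising 2ζω_n while ω_n is unchanged; ζ increases, so overshoot decreases.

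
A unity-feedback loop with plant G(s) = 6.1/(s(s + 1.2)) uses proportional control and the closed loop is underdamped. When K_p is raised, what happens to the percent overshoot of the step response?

increase

ζ = 1.2/(2√(6.1K_p)) decreases as K_p grows; lower damping means more overshoot.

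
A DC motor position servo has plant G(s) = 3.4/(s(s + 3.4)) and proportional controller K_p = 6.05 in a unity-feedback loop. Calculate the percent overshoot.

From 1 + K_pG(s) = 0: s² + 3.4s + 20.57 = 0 ⇒ ω_n = 4.535, ζ = 0.3748.
%OS = 100·exp(−πζ/√(1−ζ²)) = 100·exp(−π·0.3748/√0.8595) = 28.1%.

28.1%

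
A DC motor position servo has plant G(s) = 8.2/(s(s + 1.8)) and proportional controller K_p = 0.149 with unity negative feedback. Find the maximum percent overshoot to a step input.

The closed-loop denominator s² + 1.8s + 1.222 gives ω_n = √1.222 = 1.105 and ζ = 1.8/(2ω_n) = 0.8142.
%OS = 100·exp(−πζ/√(1−ζ²)) = 100·exp(−π·0.8142/√0.337) = 1.22%.

1.22%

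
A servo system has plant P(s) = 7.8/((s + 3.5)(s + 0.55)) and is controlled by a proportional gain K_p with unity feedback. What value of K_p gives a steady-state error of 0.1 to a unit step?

For a type-0 loop with proportional control, e_ss = 1/(1 + K_p·P(0)).
P(0) = 4.052. Require 1/(1 + K_p·4.052) = 0.1, so 1 + 4.052·K_p = 10.
K_p = (10 − 1)/4.052 = 2.22.

K_p = 2.22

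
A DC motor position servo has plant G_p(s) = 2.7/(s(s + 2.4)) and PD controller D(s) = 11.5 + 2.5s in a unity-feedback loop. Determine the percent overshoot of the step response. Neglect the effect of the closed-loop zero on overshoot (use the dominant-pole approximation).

1.09%

Forward path: (11.5 + 2.5s)·2.7/(s(s+2.4)). The closed-loop characteristic equation is s² + (2.4 + 2.7·2.5)s + 2.7·11.5 = 0.
That is s² + 9.15s + 31.05 = 0, so ω_n = 5.572 rad/s and ζ = 9.15/(2·5.572) = 0.821.
%OS = 100·exp(−πζ/√(1−ζ²)) = 1.09%.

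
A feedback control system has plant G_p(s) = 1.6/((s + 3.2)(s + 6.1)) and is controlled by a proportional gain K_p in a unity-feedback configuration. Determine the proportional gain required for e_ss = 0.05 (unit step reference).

The loop is type 0, so e_ss(step) = 1/(1 + K_pos) with K_pos = K_p·G_p(0).
G_p(0) = 0.08197. Require 1/(1 + K_p·0.08197) = 0.05, so 1 + 0.08197·K_p = 20.
K_p = (20 − 1)/0.08197 = 232.

K_p = 232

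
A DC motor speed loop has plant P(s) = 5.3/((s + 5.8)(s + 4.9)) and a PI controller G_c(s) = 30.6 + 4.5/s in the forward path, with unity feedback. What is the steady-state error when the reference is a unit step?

The open loop G_c(s)P(s) has a pole at the origin (type 1), so the static position error constant is infinite and e_ss = 1/(1+∞) = 0.

0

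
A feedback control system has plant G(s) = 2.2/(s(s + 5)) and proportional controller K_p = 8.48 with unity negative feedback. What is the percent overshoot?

10.8%

The closed-loop denominator s² + 5s + 18.66 gives ω_n = √18.66 = 4.319 and ζ = 5/(2ω_n) = 0.5788.
%OS = 100·exp(−πζ/√(1−ζ²)) = 100·exp(−π·0.5788/√0.665) = 10.8%.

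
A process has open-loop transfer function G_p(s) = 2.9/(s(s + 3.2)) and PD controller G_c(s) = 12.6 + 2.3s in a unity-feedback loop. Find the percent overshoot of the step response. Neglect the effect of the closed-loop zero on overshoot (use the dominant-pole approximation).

Forward path: (12.6 + 2.3s)·2.9/(s(s+3.2)). The closed-loop characteristic equation is s² + (3.2 + 2.9·2.3)s + 2.9·12.6 = 0.
That is s² + 9.87s + 36.54 = 0, so ω_n = 6.045 rad/s and ζ = 9.87/(2·6.045) = 0.8164.
%OS = 100·exp(−πζ/√(1−ζ²)) = 1.18%.

1.18%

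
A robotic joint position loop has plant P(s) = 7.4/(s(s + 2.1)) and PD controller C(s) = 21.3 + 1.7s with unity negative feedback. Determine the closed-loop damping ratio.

ζ = 0.585

Forward path: (21.3 + 1.7s)·7.4/(s(s+2.1)). The closed-loop characteristic equation is s² + (2.1 + 7.4·1.7)s + 7.4·21.3 = 0.
That is s² + 14.68s + 157.6 = 0, so ω_n = 12.55 rad/s and ζ = 14.68/(2·12.55) = 0.5846.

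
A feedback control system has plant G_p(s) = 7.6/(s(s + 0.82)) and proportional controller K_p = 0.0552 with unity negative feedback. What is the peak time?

T_p = 6.27 s

The closed-loop denominator s² + 0.82s + 0.4195 gives ω_n = √0.4195 = 0.6477 and ζ = 0.82/(2ω_n) = 0.633.
Damped frequency ω_d = ω_n√(1−ζ²) = 0.5014 rad/s, so peak time T_p = π/ω_d = 6.27 s.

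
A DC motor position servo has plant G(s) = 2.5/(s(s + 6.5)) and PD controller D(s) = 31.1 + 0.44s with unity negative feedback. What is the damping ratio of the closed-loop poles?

Forward path: (31.1 + 0.44s)·2.5/(s(s+6.5)). The closed-loop characteristic equation is s² + (6.5 + 2.5·0.44)s + 2.5·31.1 = 0.
That is s² + 7.6s + 77.75 = 0, so ω_n = 8.818 rad/s and ζ = 7.6/(2·8.818) = 0.431.

ζ = 0.431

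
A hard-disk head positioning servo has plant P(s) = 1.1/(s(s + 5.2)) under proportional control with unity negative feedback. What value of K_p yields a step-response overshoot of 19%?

K_p = 28.1

From %OS = 100·exp(−πζ/√(1−ζ²)) = 19%, ζ = −ln(0.19)/√(π²+ln²(0.19)) = 0.4673.
Characteristic equation s² + 5.2s + 1.1K_p = 0 gives ζ = 5.2/(2√(1.1K_p)).
Setting ζ = 0.4673: √(1.1K_p) = 5.2/(2·0.4673) = 5.563, so K_p = 30.95/1.1 = 28.1.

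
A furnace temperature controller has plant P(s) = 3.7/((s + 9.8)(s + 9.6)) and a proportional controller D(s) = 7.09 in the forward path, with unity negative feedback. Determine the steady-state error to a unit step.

0.782

The loop is type 0. Static position error constant K_pos = D(0)·P(0) = 7.09·0.03933 = 0.2788.
Steady-state error to a unit step: e_ss = 1/(1+K_pos) = 1/1.279 = 0.782.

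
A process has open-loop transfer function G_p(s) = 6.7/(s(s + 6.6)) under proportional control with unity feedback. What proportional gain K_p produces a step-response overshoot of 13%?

K_p = 5.48

From %OS = 100·exp(−πζ/√(1−ζ²)) = 13%, ζ = −ln(0.13)/√(π²+ln²(0.13)) = 0.5446.
Characteristic equation s² + 6.6s + 6.7K_p = 0 gives ζ = 6.6/(2√(6.7K_p)).
Setting ζ = 0.5446: √(6.7K_p) = 6.6/(2·0.5446) = 6.059, so K_p = 36.71/6.7 = 5.48.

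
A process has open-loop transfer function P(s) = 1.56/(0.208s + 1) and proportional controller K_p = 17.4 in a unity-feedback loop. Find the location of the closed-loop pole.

s = -135.3

Closed loop: T(s) = K_p·P/(1+K_p·P) = 27.14/(0.208s + 1 + 27.14), with pole at s = −(1 + 27.14)/0.208 = −135.3.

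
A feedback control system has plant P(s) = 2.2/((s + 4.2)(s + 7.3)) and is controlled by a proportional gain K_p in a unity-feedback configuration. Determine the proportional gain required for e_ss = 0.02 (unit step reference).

Steady-state error for a unit step on this type-0 loop is 1/(1 + K_p·P(0)).
P(0) = 0.07175. Require 1/(1 + K_p·0.07175) = 0.02, so 1 + 0.07175·K_p = 50.
K_p = (50 − 1)/0.07175 = 683.

K_p = 683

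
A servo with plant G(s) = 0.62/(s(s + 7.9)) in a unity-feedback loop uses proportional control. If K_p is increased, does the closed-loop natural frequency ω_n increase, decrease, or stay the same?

ω_n = √(0.62·K_p), which grows with K_p.

increase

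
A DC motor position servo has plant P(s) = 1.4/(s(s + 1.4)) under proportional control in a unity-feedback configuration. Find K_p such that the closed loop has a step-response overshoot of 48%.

K_p = 6.76

From %OS = 100·exp(−πζ/√(1−ζ²)) = 48%, ζ = −ln(0.48)/√(π²+ln²(0.48)) = 0.2275.
Characteristic equation s² + 1.4s + 1.4K_p = 0 gives ζ = 1.4/(2√(1.4K_p)).
Setting ζ = 0.2275: √(1.4K_p) = 1.4/(2·0.2275) = 3.077, so K_p = 9.467/1.4 = 6.76.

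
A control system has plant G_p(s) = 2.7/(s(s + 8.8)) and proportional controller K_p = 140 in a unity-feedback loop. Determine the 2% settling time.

From 1 + K_pG_p(s) = 0: s² + 8.8s + 378 = 0 ⇒ ω_n = 19.44, ζ = 0.2263.
2% settling time T_s ≈ 4/(ζω_n) = 4/4.4 = 0.909 s.

T_s ≈ 0.909 s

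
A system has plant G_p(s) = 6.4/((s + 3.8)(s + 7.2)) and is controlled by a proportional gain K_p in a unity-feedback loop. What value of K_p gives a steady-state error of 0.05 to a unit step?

K_p = 81.2

Steady-state error for a unit step on this type-0 loop is 1/(1 + K_p·G_p(0)).
G_p(0) = 0.2339. Require 1/(1 + K_p·0.2339) = 0.05, so 1 + 0.2339·K_p = 20.
K_p = (20 − 1)/0.2339 = 81.2.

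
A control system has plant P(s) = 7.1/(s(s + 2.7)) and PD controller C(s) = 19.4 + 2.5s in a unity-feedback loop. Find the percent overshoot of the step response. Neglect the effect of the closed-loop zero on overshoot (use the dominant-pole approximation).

0.379%

Forward path: (19.4 + 2.5s)·7.1/(s(s+2.7)). The closed-loop characteristic equation is s² + (2.7 + 7.1·2.5)s + 7.1·19.4 = 0.
That is s² + 20.45s + 137.7 = 0, so ω_n = 11.74 rad/s and ζ = 20.45/(2·11.74) = 0.8712.
%OS = 100·exp(−πζ/√(1−ζ²)) = 0.379%.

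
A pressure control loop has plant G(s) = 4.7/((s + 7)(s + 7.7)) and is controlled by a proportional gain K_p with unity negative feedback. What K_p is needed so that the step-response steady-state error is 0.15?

K_p = 65

For a type-0 loop with proportional control, e_ss = 1/(1 + K_p·G(0)).
G(0) = 0.0872. Require 1/(1 + K_p·0.0872) = 0.15, so 1 + 0.0872·K_p = 6.667.
K_p = (6.667 − 1)/0.0872 = 65.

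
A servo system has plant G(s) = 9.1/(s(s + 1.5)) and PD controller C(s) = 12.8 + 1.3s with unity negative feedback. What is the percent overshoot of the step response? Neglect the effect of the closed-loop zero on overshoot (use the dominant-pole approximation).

8.49%

Forward path: (12.8 + 1.3s)·9.1/(s(s+1.5)). The closed-loop characteristic equation is s² + (1.5 + 9.1·1.3)s + 9.1·12.8 = 0.
That is s² + 13.33s + 116.5 = 0, so ω_n = 10.79 rad/s and ζ = 13.33/(2·10.79) = 0.6176.
%OS = 100·exp(−πζ/√(1−ζ²)) = 8.49%.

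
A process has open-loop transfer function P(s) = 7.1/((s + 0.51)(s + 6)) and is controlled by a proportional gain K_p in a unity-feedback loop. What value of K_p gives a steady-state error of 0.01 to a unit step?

K_p = 42.7

Steady-state error for a unit step on this type-0 loop is 1/(1 + K_p·P(0)).
P(0) = 2.32. Require 1/(1 + K_p·2.32) = 0.01, so 1 + 2.32·K_p = 100.
K_p = (100 − 1)/2.32 = 42.7.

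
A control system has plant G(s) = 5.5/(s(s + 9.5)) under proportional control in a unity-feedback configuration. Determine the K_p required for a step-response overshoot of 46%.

From %OS = 100·exp(−πζ/√(1−ζ²)) = 46%, ζ = −ln(0.46)/√(π²+ln²(0.46)) = 0.24.
Characteristic equation s² + 9.5s + 5.5K_p = 0 gives ζ = 9.5/(2√(5.5K_p)).
Setting ζ = 0.24: √(5.5K_p) = 9.5/(2·0.24) = 19.8, so K_p = 391.9/5.5 = 71.2.

K_p = 71.2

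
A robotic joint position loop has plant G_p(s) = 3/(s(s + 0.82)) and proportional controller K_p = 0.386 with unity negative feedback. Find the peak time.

T_p = 3.16 s

Closed-loop characteristic equation: s² + 0.82s + 1.158 = 0, so ω_n = 1.076 rad/s and ζ = 0.82/(2·1.076) = 0.381.
Damped frequency ω_d = ω_n√(1−ζ²) = 0.9949 rad/s, so peak time T_p = π/ω_d = 3.16 s.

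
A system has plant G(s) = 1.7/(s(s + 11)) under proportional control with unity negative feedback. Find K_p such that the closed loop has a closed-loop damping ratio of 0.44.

Closed-loop characteristic equation: s² + 11s + K_p·1.7 = 0.
So ω_n = √(1.7K_p) and 2ζω_n = 11, giving ζ = 11/(2√(1.7K_p)).
Setting ζ = 0.44: √(1.7K_p) = 11/(2·0.44) = 12.5, so K_p = 156.2/1.7 = 91.9.

K_p = 91.9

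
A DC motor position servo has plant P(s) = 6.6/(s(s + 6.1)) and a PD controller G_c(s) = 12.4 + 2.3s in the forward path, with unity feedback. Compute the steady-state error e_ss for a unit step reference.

The open loop G_c(s)P(s) has a pole at the origin (type 1), so the static position error constant is infinite and e_ss = 1/(1+∞) = 0.

0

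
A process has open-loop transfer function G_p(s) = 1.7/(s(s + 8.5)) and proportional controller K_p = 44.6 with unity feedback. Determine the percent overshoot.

Closed-loop characteristic equation: s² + 8.5s + 75.82 = 0, so ω_n = 8.707 rad/s and ζ = 8.5/(2·8.707) = 0.4881.
%OS = 100·exp(−πζ/√(1−ζ²)) = 100·exp(−π·0.4881/√0.7618) = 17.3%.

17.3%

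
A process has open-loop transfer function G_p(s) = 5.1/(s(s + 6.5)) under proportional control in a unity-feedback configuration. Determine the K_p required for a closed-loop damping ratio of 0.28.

K_p = 26.4

Closed-loop characteristic equation: s² + 6.5s + K_p·5.1 = 0.
So ω_n = √(5.1K_p) and 2ζω_n = 6.5, giving ζ = 6.5/(2√(5.1K_p)).
Setting ζ = 0.28: √(5.1K_p) = 6.5/(2·0.28) = 11.61, so K_p = 134.7/5.1 = 26.4.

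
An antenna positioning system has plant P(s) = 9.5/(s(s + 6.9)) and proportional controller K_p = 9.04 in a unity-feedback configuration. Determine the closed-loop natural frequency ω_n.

The closed-loop denominator is s(s+6.9) + 9.04·9.5 = s² + 6.9s + 85.88.
Matching s² + 2ζω_n s + ω_n²: ω_n = √85.88 = 9.267 rad/s and 2ζω_n = 6.9, so ζ = 6.9/(2·9.267) = 0.372.

ω_n = 9.27 rad/s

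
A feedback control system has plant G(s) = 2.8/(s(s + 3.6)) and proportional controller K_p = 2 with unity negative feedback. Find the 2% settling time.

T_s ≈ 2.22 s

The closed-loop denominator s² + 3.6s + 5.6 gives ω_n = √5.6 = 2.366 and ζ = 3.6/(2ω_n) = 0.7606.
2% settling time T_s ≈ 4/(ζω_n) = 4/1.8 = 2.22 s.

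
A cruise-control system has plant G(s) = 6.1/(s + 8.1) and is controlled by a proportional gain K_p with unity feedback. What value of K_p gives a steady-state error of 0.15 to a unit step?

K_p = 7.52

For a type-0 loop with proportional control, e_ss = 1/(1 + K_p·G(0)).
G(0) = 0.7531. Require 1/(1 + K_p·0.7531) = 0.15, so 1 + 0.7531·K_p = 6.667.
K_p = (6.667 − 1)/0.7531 = 7.52.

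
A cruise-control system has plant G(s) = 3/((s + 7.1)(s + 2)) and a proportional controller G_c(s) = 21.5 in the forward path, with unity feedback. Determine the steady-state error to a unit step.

0.18

The loop is type 0. Static position error constant K_pos = G_c(0)·G(0) = 21.5·0.2113 = 4.542.
Steady-state error to a unit step: e_ss = 1/(1+K_pos) = 1/5.542 = 0.18.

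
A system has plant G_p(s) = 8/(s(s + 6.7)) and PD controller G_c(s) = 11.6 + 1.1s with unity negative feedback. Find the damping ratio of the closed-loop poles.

Forward path: (11.6 + 1.1s)·8/(s(s+6.7)). The closed-loop characteristic equation is s² + (6.7 + 8·1.1)s + 8·11.6 = 0.
That is s² + 15.5s + 92.8 = 0, so ω_n = 9.633 rad/s and ζ = 15.5/(2·9.633) = 0.8045.

ζ = 0.805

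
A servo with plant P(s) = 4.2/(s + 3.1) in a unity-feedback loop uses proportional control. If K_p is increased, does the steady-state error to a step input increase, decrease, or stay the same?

e_ss = 1/(1 + K_p·P(0)); a larger K_p raises the denominator, so e_ss decreases.

decrease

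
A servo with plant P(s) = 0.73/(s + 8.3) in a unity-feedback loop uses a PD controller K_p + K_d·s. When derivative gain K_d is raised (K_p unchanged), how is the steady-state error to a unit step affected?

unchanged

K_d affects only the transient (the s-coefficient); the DC loop gain, and hence e_ss, depends only on K_p.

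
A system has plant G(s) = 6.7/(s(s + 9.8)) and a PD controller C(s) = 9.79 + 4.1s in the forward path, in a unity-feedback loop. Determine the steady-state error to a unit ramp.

The loop has one pole at the origin (type 1). Velocity error constant K_v = lim_{s→0} s·C(s)G(s) = 9.79·6.7/9.8 = 6.693.
Steady-state error to a unit ramp: e_ss = 1/K_v = 0.149.

0.149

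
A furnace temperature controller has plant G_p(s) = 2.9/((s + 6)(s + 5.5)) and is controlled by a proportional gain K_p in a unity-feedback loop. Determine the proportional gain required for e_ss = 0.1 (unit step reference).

Steady-state error for a unit step on this type-0 loop is 1/(1 + K_p·G_p(0)).
G_p(0) = 0.08788. Require 1/(1 + K_p·0.08788) = 0.1, so 1 + 0.08788·K_p = 10.
K_p = (10 − 1)/0.08788 = 102.

K_p = 102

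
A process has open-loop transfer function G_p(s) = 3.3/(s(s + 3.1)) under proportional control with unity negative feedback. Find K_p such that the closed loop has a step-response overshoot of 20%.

K_p = 3.5

From %OS = 100·exp(−πζ/√(1−ζ²)) = 20%, ζ = −ln(0.2)/√(π²+ln²(0.2)) = 0.4559.
Characteristic equation s² + 3.1s + 3.3K_p = 0 gives ζ = 3.1/(2√(3.3K_p)).
Setting ζ = 0.4559: √(3.3K_p) = 3.1/(2·0.4559) = 3.399, so K_p = 11.56/3.3 = 3.5.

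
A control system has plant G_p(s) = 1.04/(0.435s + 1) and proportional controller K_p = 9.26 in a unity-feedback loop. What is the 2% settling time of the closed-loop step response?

T_s ≈ 0.164 s

Closed loop: T(s) = K_p·G_p/(1+K_p·G_p) = 9.63/(0.435s + 1 + 9.63), with pole at s = −(1 + 9.63)/0.435 = −24.44.
τ = 1/24.44 = 0.04092 s, so 2% settling time ≈ 4τ = 0.164 s.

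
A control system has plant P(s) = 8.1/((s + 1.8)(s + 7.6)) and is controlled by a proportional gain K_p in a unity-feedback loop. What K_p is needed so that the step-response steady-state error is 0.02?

K_p = 82.8

For a type-0 loop with proportional control, e_ss = 1/(1 + K_p·P(0)).
P(0) = 0.5921. Require 1/(1 + K_p·0.5921) = 0.02, so 1 + 0.5921·K_p = 50.
K_p = (50 − 1)/0.5921 = 82.8.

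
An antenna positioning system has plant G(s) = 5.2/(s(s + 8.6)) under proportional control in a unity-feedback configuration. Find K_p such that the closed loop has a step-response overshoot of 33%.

K_p = 32.1

From %OS = 100·exp(−πζ/√(1−ζ²)) = 33%, ζ = −ln(0.33)/√(π²+ln²(0.33)) = 0.3328.
Characteristic equation s² + 8.6s + 5.2K_p = 0 gives ζ = 8.6/(2√(5.2K_p)).
Setting ζ = 0.3328: √(5.2K_p) = 8.6/(2·0.3328) = 12.92, so K_p = 167/5.2 = 32.1.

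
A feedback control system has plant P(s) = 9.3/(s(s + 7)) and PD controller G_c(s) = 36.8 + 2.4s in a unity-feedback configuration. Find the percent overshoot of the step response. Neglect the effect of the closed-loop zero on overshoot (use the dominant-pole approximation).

Forward path: (36.8 + 2.4s)·9.3/(s(s+7)). The closed-loop characteristic equation is s² + (7 + 9.3·2.4)s + 9.3·36.8 = 0.
That is s² + 29.32s + 342.2 = 0, so ω_n = 18.5 rad/s and ζ = 29.32/(2·18.5) = 0.7924.
%OS = 100·exp(−πζ/√(1−ζ²)) = 1.69%.

1.69%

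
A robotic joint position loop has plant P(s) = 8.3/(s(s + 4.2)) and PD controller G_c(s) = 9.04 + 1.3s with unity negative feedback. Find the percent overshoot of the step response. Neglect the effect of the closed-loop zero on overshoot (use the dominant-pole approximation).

Forward path: (9.04 + 1.3s)·8.3/(s(s+4.2)). The closed-loop characteristic equation is s² + (4.2 + 8.3·1.3)s + 8.3·9.04 = 0.
That is s² + 14.99s + 75.03 = 0, so ω_n = 8.662 rad/s and ζ = 14.99/(2·8.662) = 0.8653.
%OS = 100·exp(−πζ/√(1−ζ²)) = 0.442%.

0.442%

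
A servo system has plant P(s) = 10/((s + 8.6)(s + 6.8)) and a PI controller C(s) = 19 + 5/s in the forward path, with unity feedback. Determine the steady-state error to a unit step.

0

The open loop C(s)P(s) has a pole at the origin (type 1), so the static position error constant is infinite and e_ss = 1/(1+∞) = 0.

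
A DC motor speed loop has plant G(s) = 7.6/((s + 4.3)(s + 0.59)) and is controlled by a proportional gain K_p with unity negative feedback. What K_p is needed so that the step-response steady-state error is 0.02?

K_p = 16.4

Steady-state error for a unit step on this type-0 loop is 1/(1 + K_p·G(0)).
G(0) = 2.996. Require 1/(1 + K_p·2.996) = 0.02, so 1 + 2.996·K_p = 50.
K_p = (50 − 1)/2.996 = 16.4.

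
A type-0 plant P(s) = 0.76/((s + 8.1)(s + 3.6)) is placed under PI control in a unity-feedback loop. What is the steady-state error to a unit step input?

The PI controller's integrator makes the forward path type 1, so e_ss to a step is zero.

0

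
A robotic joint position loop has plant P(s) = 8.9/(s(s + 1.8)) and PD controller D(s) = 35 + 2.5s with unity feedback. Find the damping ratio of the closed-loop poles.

Forward path: (35 + 2.5s)·8.9/(s(s+1.8)). The closed-loop characteristic equation is s² + (1.8 + 8.9·2.5)s + 8.9·35 = 0.
That is s² + 24.05s + 311.5 = 0, so ω_n = 17.65 rad/s and ζ = 24.05/(2·17.65) = 0.6813.

ζ = 0.681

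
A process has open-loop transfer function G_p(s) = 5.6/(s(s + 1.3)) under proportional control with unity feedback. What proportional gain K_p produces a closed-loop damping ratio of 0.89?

Closed-loop characteristic equation: s² + 1.3s + K_p·5.6 = 0.
So ω_n = √(5.6K_p) and 2ζω_n = 1.3, giving ζ = 1.3/(2√(5.6K_p)).
Setting ζ = 0.89: √(5.6K_p) = 1.3/(2·0.89) = 0.7303, so K_p = 0.5334/5.6 = 0.0952.

K_p = 0.0952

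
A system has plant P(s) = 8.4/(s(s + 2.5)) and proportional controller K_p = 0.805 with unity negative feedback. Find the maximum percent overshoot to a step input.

Closed-loop characteristic equation: s² + 2.5s + 6.762 = 0, so ω_n = 2.6 rad/s and ζ = 2.5/(2·2.6) = 0.4807.
%OS = 100·exp(−πζ/√(1−ζ²)) = 100·exp(−π·0.4807/√0.7689) = 17.9%.

17.9%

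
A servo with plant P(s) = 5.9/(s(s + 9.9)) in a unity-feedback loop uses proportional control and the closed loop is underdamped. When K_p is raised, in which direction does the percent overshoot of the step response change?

Characteristic equation s² + 9.9s + K_p·5.9 = 0: raising K_p raises ω_n while 2ζω_n = 9.9 is fixed, so ζ falls and overshoot grows.

increase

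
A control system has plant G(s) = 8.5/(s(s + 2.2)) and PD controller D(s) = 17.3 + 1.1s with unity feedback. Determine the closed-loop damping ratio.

ζ = 0.476

Forward path: (17.3 + 1.1s)·8.5/(s(s+2.2)). The closed-loop characteristic equation is s² + (2.2 + 8.5·1.1)s + 8.5·17.3 = 0.
That is s² + 11.55s + 147.1 = 0, so ω_n = 12.13 rad/s and ζ = 11.55/(2·12.13) = 0.4762.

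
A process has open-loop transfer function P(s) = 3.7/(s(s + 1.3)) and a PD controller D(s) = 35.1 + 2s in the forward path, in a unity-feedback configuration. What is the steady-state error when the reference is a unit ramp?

The loop has one pole at the origin (type 1). Velocity error constant K_v = lim_{s→0} s·D(s)P(s) = 35.1·3.7/1.3 = 99.9.
Steady-state error to a unit ramp: e_ss = 1/K_v = 0.01.

0.01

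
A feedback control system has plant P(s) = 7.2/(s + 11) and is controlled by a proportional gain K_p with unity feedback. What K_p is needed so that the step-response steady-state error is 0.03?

For a type-0 loop with proportional control, e_ss = 1/(1 + K_p·P(0)).
P(0) = 0.6545. Require 1/(1 + K_p·0.6545) = 0.03, so 1 + 0.6545·K_p = 33.33.
K_p = (33.33 − 1)/0.6545 = 49.4.

K_p = 49.4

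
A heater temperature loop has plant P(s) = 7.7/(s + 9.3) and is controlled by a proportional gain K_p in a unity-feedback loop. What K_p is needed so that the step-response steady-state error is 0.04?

K_p = 29

Steady-state error for a unit step on this type-0 loop is 1/(1 + K_p·P(0)).
P(0) = 0.828. Require 1/(1 + K_p·0.828) = 0.04, so 1 + 0.828·K_p = 25.
K_p = (25 − 1)/0.828 = 29.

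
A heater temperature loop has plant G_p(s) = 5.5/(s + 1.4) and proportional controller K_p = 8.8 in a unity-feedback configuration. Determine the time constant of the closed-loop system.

τ = 0.0201 s

Closed-loop transfer function: T(s) = K_p·G_p(s)/(1 + K_p·G_p(s)) = 48.4/(s + 1.4 + 48.4) = 48.4/(s + 49.8).
Time constant τ = 1/49.8 = 0.0201 s.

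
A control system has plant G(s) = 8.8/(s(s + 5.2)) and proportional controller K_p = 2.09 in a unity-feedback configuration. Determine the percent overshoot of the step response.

Closed-loop characteristic equation: s² + 5.2s + 18.39 = 0, so ω_n = 4.289 rad/s and ζ = 5.2/(2·4.289) = 0.6063.
%OS = 100·exp(−πζ/√(1−ζ²)) = 100·exp(−π·0.6063/√0.6324) = 9.12%.

9.12%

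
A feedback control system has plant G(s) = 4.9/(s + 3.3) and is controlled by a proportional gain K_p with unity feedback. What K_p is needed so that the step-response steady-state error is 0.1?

K_p = 6.06

For a type-0 loop with proportional control, e_ss = 1/(1 + K_p·G(0)).
G(0) = 1.485. Require 1/(1 + K_p·1.485) = 0.1, so 1 + 1.485·K_p = 10.
K_p = (10 − 1)/1.485 = 6.06.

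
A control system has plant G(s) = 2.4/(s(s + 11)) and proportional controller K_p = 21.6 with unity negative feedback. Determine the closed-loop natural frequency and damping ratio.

ω_n = 7.2 rad/s, ζ = 0.764

With unity feedback the closed-loop characteristic equation is s² + 11s + 21.6·2.4 = s² + 11s + 51.84 = 0.
Matching s² + 2ζω_n s + ω_n²: ω_n = √51.84 = 7.2 rad/s and 2ζω_n = 11, so ζ = 11/(2·7.2) = 0.764.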